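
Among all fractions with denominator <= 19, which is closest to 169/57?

Expand x = 169/57 as a continued fraction with the Euclidean algorithm:
  169 = 2*57 + 55, so a_0 = 2.
  57 = 1*55 + 2, so a_1 = 1.
  55 = 27*2 + 1, so a_2 = 27.
  2 = 2*1 + 0, so a_3 = 2.
so x = [2; 1, 27, 2].
Convergents (p_i = a_i*p_{i-1} + p_{i-2}, q_i = a_i*q_{i-1} + q_{i-2} with p_{-2}=0, p_{-1}=1, q_{-2}=1, q_{-1}=0), until the denominator exceeds 19:
  i=0: a_0=2, p_0 = 2*1 + 0 = 2, q_0 = 2*0 + 1 = 1.
  i=1: a_1=1, p_1 = 1*2 + 1 = 3, q_1 = 1*1 + 0 = 1.
  i=2: a_2=27, p_2 = 27*3 + 2 = 83, q_2 = 27*1 + 1 = 28.
q_2 = 28 > 19, so the last convergent with denominator <= 19 is p_1/q_1 = 3/1.
The closest fraction with denominator <= 19 is either p_1/q_1 or the intermediate fraction (k*p_1 + p_0)/(k*q_1 + q_0) with the largest k >= 1 whose denominator stays <= 19; these approach x as k grows, and every other convergent or intermediate fraction in range is farther away.
Largest k: floor((19 - q_0)/q_1) = floor((19 - 1)/1) = 18.
That gives (18*3 + 2)/(18*1 + 1) = 56/19.
Compare the errors: |x - 3/1| = |169*1 - 3*57|/(57*1) = 2/57, and |x - 56/19| = |169*19 - 56*57|/(57*19) = 19/1083.
Cross-multiplying, 19*57 = 1083 < 2166 = 2*1083, so 19/1083 is smaller: the intermediate fraction 56/19 is closer to x than 3/1.

56/19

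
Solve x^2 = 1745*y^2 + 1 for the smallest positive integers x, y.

First expand sqrt(1745) as a continued fraction. With x_i = (sqrt(1745) + m_i)/d_i and (m_0, d_0) = (0, 1): a_0 = floor(sqrt(1745)) = 41, since 41^2 = 1681 <= 1745 < 1764 = 42^2.
Iterate m_{i+1} = d_i*a_i - m_i, d_{i+1} = (1745 - m_{i+1}^2)/d_i, a_{i+1} = floor((a_0 + m_{i+1})/d_{i+1}):
  m_1 = 1*41 - 0 = 41, d_1 = (1745 - 41^2)/1 = 64/1 = 64, a_1 = floor((41 + 41)/64) = 1.
  m_2 = 64*1 - 41 = 23, d_2 = (1745 - 23^2)/64 = 1216/64 = 19, a_2 = floor((41 + 23)/19) = 3.
  m_3 = 19*3 - 23 = 34, d_3 = (1745 - 34^2)/19 = 589/19 = 31, a_3 = floor((41 + 34)/31) = 2.
  m_4 = 31*2 - 34 = 28, d_4 = (1745 - 28^2)/31 = 961/31 = 31, a_4 = floor((41 + 28)/31) = 2.
  m_5 = 31*2 - 28 = 34, d_5 = (1745 - 34^2)/31 = 589/31 = 19, a_5 = floor((41 + 34)/19) = 3.
  m_6 = 19*3 - 34 = 23, d_6 = (1745 - 23^2)/19 = 1216/19 = 64, a_6 = floor((41 + 23)/64) = 1.
  m_7 = 64*1 - 23 = 41, d_7 = (1745 - 41^2)/64 = 64/64 = 1, a_7 = floor((41 + 41)/1) = 82.
  m_8 = 1*82 - 41 = 41, d_8 = (1745 - 41^2)/1 = 64/1 = 64: (m_8, d_8) = (m_1, d_1) = (41, 64), so from here the quotients repeat a_1, ..., a_7; the period length is 7.
So sqrt(1745) = [41; (1, 3, 2, 2, 3, 1, 82)] with period length k = 7.
k is odd, so (p_{k-1}, q_{k-1}) only solves x^2 - 1745y^2 = -1 and the fundamental solution of x^2 - 1745y^2 = 1 is (p_{2k-1}, q_{2k-1}) = (p_13, q_13); compute convergents through index 13, running through the period twice.
Convergents (p_i = a_i*p_{i-1} + p_{i-2}, q_i = a_i*q_{i-1} + q_{i-2} with p_{-2}=0, p_{-1}=1, q_{-2}=1, q_{-1}=0):
  i=0: a_0=41, p_0 = 41*1 + 0 = 41, q_0 = 41*0 + 1 = 1.
  i=1: a_1=1, p_1 = 1*41 + 1 = 42, q_1 = 1*1 + 0 = 1.
  i=2: a_2=3, p_2 = 3*42 + 41 = 167, q_2 = 3*1 + 1 = 4.
  i=3: a_3=2, p_3 = 2*167 + 42 = 376, q_3 = 2*4 + 1 = 9.
  i=4: a_4=2, p_4 = 2*376 + 167 = 919, q_4 = 2*9 + 4 = 22.
  i=5: a_5=3, p_5 = 3*919 + 376 = 3133, q_5 = 3*22 + 9 = 75.
  i=6: a_6=1, p_6 = 1*3133 + 919 = 4052, q_6 = 1*75 + 22 = 97.
  i=7: a_7=82, p_7 = 82*4052 + 3133 = 335397, q_7 = 82*97 + 75 = 8029.
  i=8: a_8=1, p_8 = 1*335397 + 4052 = 339449, q_8 = 1*8029 + 97 = 8126.
  i=9: a_9=3, p_9 = 3*339449 + 335397 = 1353744, q_9 = 3*8126 + 8029 = 32407.
  i=10: a_10=2, p_10 = 2*1353744 + 339449 = 3046937, q_10 = 2*32407 + 8126 = 72940.
  i=11: a_11=2, p_11 = 2*3046937 + 1353744 = 7447618, q_11 = 2*72940 + 32407 = 178287.
  i=12: a_12=3, p_12 = 3*7447618 + 3046937 = 25389791, q_12 = 3*178287 + 72940 = 607801.
  i=13: a_13=1, p_13 = 1*25389791 + 7447618 = 32837409, q_13 = 1*607801 + 178287 = 786088.
Indeed p_6^2 - 1745*q_6^2 = 16418704 - 16418705 = -1, not +1.
Check: 32837409^2 - 1745*786088^2 = 1078295429833281 - 1078295429833280 = 1, so (x, y) = (32837409, 786088) solves the equation, and by the theorem it is the least positive solution.

(x, y) = (32837409, 786088)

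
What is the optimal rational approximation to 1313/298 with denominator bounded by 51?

Expand x = 1313/298 as a continued fraction with the Euclidean algorithm:
  1313 = 4*298 + 121, so a_0 = 4.
  298 = 2*121 + 56, so a_1 = 2.
  121 = 2*56 + 9, so a_2 = 2.
  56 = 6*9 + 2, so a_3 = 6.
  9 = 4*2 + 1, so a_4 = 4.
  2 = 2*1 + 0, so a_5 = 2.
so x = [4; 2, 2, 6, 4, 2].
Convergents (p_i = a_i*p_{i-1} + p_{i-2}, q_i = a_i*q_{i-1} + q_{i-2} with p_{-2}=0, p_{-1}=1, q_{-2}=1, q_{-1}=0), until the denominator exceeds 51:
  i=0: a_0=4, p_0 = 4*1 + 0 = 4, q_0 = 4*0 + 1 = 1.
  i=1: a_1=2, p_1 = 2*4 + 1 = 9, q_1 = 2*1 + 0 = 2.
  i=2: a_2=2, p_2 = 2*9 + 4 = 22, q_2 = 2*2 + 1 = 5.
  i=3: a_3=6, p_3 = 6*22 + 9 = 141, q_3 = 6*5 + 2 = 32.
  i=4: a_4=4, p_4 = 4*141 + 22 = 586, q_4 = 4*32 + 5 = 133.
q_4 = 133 > 51, so the last convergent with denominator <= 51 is p_3/q_3 = 141/32.
The closest fraction with denominator <= 51 is either p_3/q_3 or the intermediate fraction (k*p_3 + p_2)/(k*q_3 + q_2) with the largest k >= 1 whose denominator stays <= 51; these approach x as k grows, and every other convergent or intermediate fraction in range is farther away.
Largest k: floor((51 - q_2)/q_3) = floor((51 - 5)/32) = 1.
That gives (1*141 + 22)/(1*32 + 5) = 163/37.
Compare the errors: |x - 141/32| = |1313*32 - 141*298|/(298*32) = 2/9536, and |x - 163/37| = |1313*37 - 163*298|/(298*37) = 7/11026.
Cross-multiplying, 2*11026 = 22052 < 66752 = 7*9536, so 2/9536 is smaller: the convergent 141/32 is closer to x than 163/37.

141/32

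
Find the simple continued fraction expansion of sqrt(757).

Write x_i = (sqrt(757) + m_i)/d_i with (m_0, d_0) = (0, 1). a_0 = floor(sqrt(757)) = 27, since 27^2 = 729 <= 757 < 784 = 28^2.
Iterate m_{i+1} = d_i*a_i - m_i, d_{i+1} = (757 - m_{i+1}^2)/d_i, a_{i+1} = floor((a_0 + m_{i+1})/d_{i+1}):
  m_1 = 1*27 - 0 = 27, d_1 = (757 - 27^2)/1 = 28/1 = 28, a_1 = floor((27 + 27)/28) = 1.
  m_2 = 28*1 - 27 = 1, d_2 = (757 - 1^2)/28 = 756/28 = 27, a_2 = floor((27 + 1)/27) = 1.
  m_3 = 27*1 - 1 = 26, d_3 = (757 - 26^2)/27 = 81/27 = 3, a_3 = floor((27 + 26)/3) = 17.
  m_4 = 3*17 - 26 = 25, d_4 = (757 - 25^2)/3 = 132/3 = 44, a_4 = floor((27 + 25)/44) = 1.
  m_5 = 44*1 - 25 = 19, d_5 = (757 - 19^2)/44 = 396/44 = 9, a_5 = floor((27 + 19)/9) = 5.
  m_6 = 9*5 - 19 = 26, d_6 = (757 - 26^2)/9 = 81/9 = 9, a_6 = floor((27 + 26)/9) = 5.
  m_7 = 9*5 - 26 = 19, d_7 = (757 - 19^2)/9 = 396/9 = 44, a_7 = floor((27 + 19)/44) = 1.
  m_8 = 44*1 - 19 = 25, d_8 = (757 - 25^2)/44 = 132/44 = 3, a_8 = floor((27 + 25)/3) = 17.
  m_9 = 3*17 - 25 = 26, d_9 = (757 - 26^2)/3 = 81/3 = 27, a_9 = floor((27 + 26)/27) = 1.
  m_10 = 27*1 - 26 = 1, d_10 = (757 - 1^2)/27 = 756/27 = 28, a_10 = floor((27 + 1)/28) = 1.
  m_11 = 28*1 - 1 = 27, d_11 = (757 - 27^2)/28 = 28/28 = 1, a_11 = floor((27 + 27)/1) = 54.
  m_12 = 1*54 - 27 = 27, d_12 = (757 - 27^2)/1 = 28/1 = 28: (m_12, d_12) = (m_1, d_1) = (27, 28), so from here the quotients repeat a_1, ..., a_11; the period length is 11.
Hence the expansion of sqrt(757) is a_0 = 27 followed by the repeating block 1, 1, 17, 1, 5, 5, 1, 17, 1, 1, 54 (period 11).

[27; (1, 1, 17, 1, 5, 5, 1, 17, 1, 1, 54)]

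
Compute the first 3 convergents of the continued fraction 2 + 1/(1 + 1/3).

2/1, 3/1, 11/4

Using the convergent recurrence p_i = a_i*p_{i-1} + p_{i-2}, q_i = a_i*q_{i-1} + q_{i-2} with p_{-2}=0, p_{-1}=1, q_{-2}=1, q_{-1}=0:
  i=0: a_0=2, p_0 = 2*1 + 0 = 2, q_0 = 2*0 + 1 = 1.
  i=1: a_1=1, p_1 = 1*2 + 1 = 3, q_1 = 1*1 + 0 = 1.
  i=2: a_2=3, p_2 = 3*3 + 2 = 11, q_2 = 3*1 + 1 = 4.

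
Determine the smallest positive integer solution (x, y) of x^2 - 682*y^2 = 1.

(x, y) = (1197901, 45870)

First expand sqrt(682) as a continued fraction. With x_i = (sqrt(682) + m_i)/d_i and (m_0, d_0) = (0, 1): a_0 = floor(sqrt(682)) = 26, since 26^2 = 676 <= 682 < 729 = 27^2.
Iterate m_{i+1} = d_i*a_i - m_i, d_{i+1} = (682 - m_{i+1}^2)/d_i, a_{i+1} = floor((a_0 + m_{i+1})/d_{i+1}):
  m_1 = 1*26 - 0 = 26, d_1 = (682 - 26^2)/1 = 6/1 = 6, a_1 = floor((26 + 26)/6) = 8.
  m_2 = 6*8 - 26 = 22, d_2 = (682 - 22^2)/6 = 198/6 = 33, a_2 = floor((26 + 22)/33) = 1.
  m_3 = 33*1 - 22 = 11, d_3 = (682 - 11^2)/33 = 561/33 = 17, a_3 = floor((26 + 11)/17) = 2.
  m_4 = 17*2 - 11 = 23, d_4 = (682 - 23^2)/17 = 153/17 = 9, a_4 = floor((26 + 23)/9) = 5.
  m_5 = 9*5 - 23 = 22, d_5 = (682 - 22^2)/9 = 198/9 = 22, a_5 = floor((26 + 22)/22) = 2.
  m_6 = 22*2 - 22 = 22, d_6 = (682 - 22^2)/22 = 198/22 = 9, a_6 = floor((26 + 22)/9) = 5.
  m_7 = 9*5 - 22 = 23, d_7 = (682 - 23^2)/9 = 153/9 = 17, a_7 = floor((26 + 23)/17) = 2.
  m_8 = 17*2 - 23 = 11, d_8 = (682 - 11^2)/17 = 561/17 = 33, a_8 = floor((26 + 11)/33) = 1.
  m_9 = 33*1 - 11 = 22, d_9 = (682 - 22^2)/33 = 198/33 = 6, a_9 = floor((26 + 22)/6) = 8.
  m_10 = 6*8 - 22 = 26, d_10 = (682 - 26^2)/6 = 6/6 = 1, a_10 = floor((26 + 26)/1) = 52.
  m_11 = 1*52 - 26 = 26, d_11 = (682 - 26^2)/1 = 6/1 = 6: (m_11, d_11) = (m_1, d_1) = (26, 6), so from here the quotients repeat a_1, ..., a_10; the period length is 10.
So sqrt(682) = [26; (8, 1, 2, 5, 2, 5, 2, 1, 8, 52)] with period length k = 10.
k is even, so the fundamental solution of x^2 - 682y^2 = 1 is (p_{k-1}, q_{k-1}) = (p_9, q_9); compute convergents through index 9.
Convergents (p_i = a_i*p_{i-1} + p_{i-2}, q_i = a_i*q_{i-1} + q_{i-2} with p_{-2}=0, p_{-1}=1, q_{-2}=1, q_{-1}=0):
  i=0: a_0=26, p_0 = 26*1 + 0 = 26, q_0 = 26*0 + 1 = 1.
  i=1: a_1=8, p_1 = 8*26 + 1 = 209, q_1 = 8*1 + 0 = 8.
  i=2: a_2=1, p_2 = 1*209 + 26 = 235, q_2 = 1*8 + 1 = 9.
  i=3: a_3=2, p_3 = 2*235 + 209 = 679, q_3 = 2*9 + 8 = 26.
  i=4: a_4=5, p_4 = 5*679 + 235 = 3630, q_4 = 5*26 + 9 = 139.
  i=5: a_5=2, p_5 = 2*3630 + 679 = 7939, q_5 = 2*139 + 26 = 304.
  i=6: a_6=5, p_6 = 5*7939 + 3630 = 43325, q_6 = 5*304 + 139 = 1659.
  i=7: a_7=2, p_7 = 2*43325 + 7939 = 94589, q_7 = 2*1659 + 304 = 3622.
  i=8: a_8=1, p_8 = 1*94589 + 43325 = 137914, q_8 = 1*3622 + 1659 = 5281.
  i=9: a_9=8, p_9 = 8*137914 + 94589 = 1197901, q_9 = 8*5281 + 3622 = 45870.
Check: 1197901^2 - 682*45870^2 = 1434966805801 - 1434966805800 = 1, so (x, y) = (1197901, 45870) solves the equation, and by the theorem it is the least positive solution.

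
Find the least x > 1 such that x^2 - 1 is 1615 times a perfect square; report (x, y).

First expand sqrt(1615) as a continued fraction. With x_i = (sqrt(1615) + m_i)/d_i and (m_0, d_0) = (0, 1): a_0 = floor(sqrt(1615)) = 40, since 40^2 = 1600 <= 1615 < 1681 = 41^2.
Iterate m_{i+1} = d_i*a_i - m_i, d_{i+1} = (1615 - m_{i+1}^2)/d_i, a_{i+1} = floor((a_0 + m_{i+1})/d_{i+1}):
  m_1 = 1*40 - 0 = 40, d_1 = (1615 - 40^2)/1 = 15/1 = 15, a_1 = floor((40 + 40)/15) = 5.
  m_2 = 15*5 - 40 = 35, d_2 = (1615 - 35^2)/15 = 390/15 = 26, a_2 = floor((40 + 35)/26) = 2.
  m_3 = 26*2 - 35 = 17, d_3 = (1615 - 17^2)/26 = 1326/26 = 51, a_3 = floor((40 + 17)/51) = 1.
  m_4 = 51*1 - 17 = 34, d_4 = (1615 - 34^2)/51 = 459/51 = 9, a_4 = floor((40 + 34)/9) = 8.
  m_5 = 9*8 - 34 = 38, d_5 = (1615 - 38^2)/9 = 171/9 = 19, a_5 = floor((40 + 38)/19) = 4.
  m_6 = 19*4 - 38 = 38, d_6 = (1615 - 38^2)/19 = 171/19 = 9, a_6 = floor((40 + 38)/9) = 8.
  m_7 = 9*8 - 38 = 34, d_7 = (1615 - 34^2)/9 = 459/9 = 51, a_7 = floor((40 + 34)/51) = 1.
  m_8 = 51*1 - 34 = 17, d_8 = (1615 - 17^2)/51 = 1326/51 = 26, a_8 = floor((40 + 17)/26) = 2.
  m_9 = 26*2 - 17 = 35, d_9 = (1615 - 35^2)/26 = 390/26 = 15, a_9 = floor((40 + 35)/15) = 5.
  m_10 = 15*5 - 35 = 40, d_10 = (1615 - 40^2)/15 = 15/15 = 1, a_10 = floor((40 + 40)/1) = 80.
  m_11 = 1*80 - 40 = 40, d_11 = (1615 - 40^2)/1 = 15/1 = 15: (m_11, d_11) = (m_1, d_1) = (40, 15), so from here the quotients repeat a_1, ..., a_10; the period length is 10.
So sqrt(1615) = [40; (5, 2, 1, 8, 4, 8, 1, 2, 5, 80)] with period length k = 10.
k is even, so the fundamental solution of x^2 - 1615y^2 = 1 is (p_{k-1}, q_{k-1}) = (p_9, q_9); compute convergents through index 9.
Convergents (p_i = a_i*p_{i-1} + p_{i-2}, q_i = a_i*q_{i-1} + q_{i-2} with p_{-2}=0, p_{-1}=1, q_{-2}=1, q_{-1}=0):
  i=0: a_0=40, p_0 = 40*1 + 0 = 40, q_0 = 40*0 + 1 = 1.
  i=1: a_1=5, p_1 = 5*40 + 1 = 201, q_1 = 5*1 + 0 = 5.
  i=2: a_2=2, p_2 = 2*201 + 40 = 442, q_2 = 2*5 + 1 = 11.
  i=3: a_3=1, p_3 = 1*442 + 201 = 643, q_3 = 1*11 + 5 = 16.
  i=4: a_4=8, p_4 = 8*643 + 442 = 5586, q_4 = 8*16 + 11 = 139.
  i=5: a_5=4, p_5 = 4*5586 + 643 = 22987, q_5 = 4*139 + 16 = 572.
  i=6: a_6=8, p_6 = 8*22987 + 5586 = 189482, q_6 = 8*572 + 139 = 4715.
  i=7: a_7=1, p_7 = 1*189482 + 22987 = 212469, q_7 = 1*4715 + 572 = 5287.
  i=8: a_8=2, p_8 = 2*212469 + 189482 = 614420, q_8 = 2*5287 + 4715 = 15289.
  i=9: a_9=5, p_9 = 5*614420 + 212469 = 3284569, q_9 = 5*15289 + 5287 = 81732.
Check: 3284569^2 - 1615*81732^2 = 10788393515761 - 10788393515760 = 1, so (x, y) = (3284569, 81732) solves the equation, and by the theorem it is the least positive solution.

(x, y) = (3284569, 81732)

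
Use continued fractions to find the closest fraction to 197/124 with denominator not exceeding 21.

27/17

Expand x = 197/124 as a continued fraction with the Euclidean algorithm:
  197 = 1*124 + 73, so a_0 = 1.
  124 = 1*73 + 51, so a_1 = 1.
  73 = 1*51 + 22, so a_2 = 1.
  51 = 2*22 + 7, so a_3 = 2.
  22 = 3*7 + 1, so a_4 = 3.
  7 = 7*1 + 0, so a_5 = 7.
so x = [1; 1, 1, 2, 3, 7].
Convergents (p_i = a_i*p_{i-1} + p_{i-2}, q_i = a_i*q_{i-1} + q_{i-2} with p_{-2}=0, p_{-1}=1, q_{-2}=1, q_{-1}=0), until the denominator exceeds 21:
  i=0: a_0=1, p_0 = 1*1 + 0 = 1, q_0 = 1*0 + 1 = 1.
  i=1: a_1=1, p_1 = 1*1 + 1 = 2, q_1 = 1*1 + 0 = 1.
  i=2: a_2=1, p_2 = 1*2 + 1 = 3, q_2 = 1*1 + 1 = 2.
  i=3: a_3=2, p_3 = 2*3 + 2 = 8, q_3 = 2*2 + 1 = 5.
  i=4: a_4=3, p_4 = 3*8 + 3 = 27, q_4 = 3*5 + 2 = 17.
  i=5: a_5=7, p_5 = 7*27 + 8 = 197, q_5 = 7*17 + 5 = 124.
q_5 = 124 > 21, so the last convergent with denominator <= 21 is p_4/q_4 = 27/17.
The closest fraction with denominator <= 21 is either p_4/q_4 or the intermediate fraction (k*p_4 + p_3)/(k*q_4 + q_3) with the largest k >= 1 whose denominator stays <= 21; these approach x as k grows, and every other convergent or intermediate fraction in range is farther away.
Largest k: floor((21 - q_3)/q_4) = floor((21 - 5)/17) = 0.
Since k = 0, no intermediate fraction beyond p_4/q_4 has denominator <= 21, so the convergent 27/17 is the closest (its error is |197*17 - 27*124|/(124*17) = 1/2108).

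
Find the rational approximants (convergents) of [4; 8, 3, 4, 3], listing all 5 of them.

Using the convergent recurrence p_i = a_i*p_{i-1} + p_{i-2}, q_i = a_i*q_{i-1} + q_{i-2} with p_{-2}=0, p_{-1}=1, q_{-2}=1, q_{-1}=0:
  i=0: a_0=4, p_0 = 4*1 + 0 = 4, q_0 = 4*0 + 1 = 1.
  i=1: a_1=8, p_1 = 8*4 + 1 = 33, q_1 = 8*1 + 0 = 8.
  i=2: a_2=3, p_2 = 3*33 + 4 = 103, q_2 = 3*8 + 1 = 25.
  i=3: a_3=4, p_3 = 4*103 + 33 = 445, q_3 = 4*25 + 8 = 108.
  i=4: a_4=3, p_4 = 3*445 + 103 = 1438, q_4 = 3*108 + 25 = 349.

4/1, 33/8, 103/25, 445/108, 1438/349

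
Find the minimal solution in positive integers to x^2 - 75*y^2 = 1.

(x, y) = (26, 3)

First expand sqrt(75) as a continued fraction. With x_i = (sqrt(75) + m_i)/d_i and (m_0, d_0) = (0, 1): a_0 = floor(sqrt(75)) = 8, since 8^2 = 64 <= 75 < 81 = 9^2.
Iterate m_{i+1} = d_i*a_i - m_i, d_{i+1} = (75 - m_{i+1}^2)/d_i, a_{i+1} = floor((a_0 + m_{i+1})/d_{i+1}):
  m_1 = 1*8 - 0 = 8, d_1 = (75 - 8^2)/1 = 11/1 = 11, a_1 = floor((8 + 8)/11) = 1.
  m_2 = 11*1 - 8 = 3, d_2 = (75 - 3^2)/11 = 66/11 = 6, a_2 = floor((8 + 3)/6) = 1.
  m_3 = 6*1 - 3 = 3, d_3 = (75 - 3^2)/6 = 66/6 = 11, a_3 = floor((8 + 3)/11) = 1.
  m_4 = 11*1 - 3 = 8, d_4 = (75 - 8^2)/11 = 11/11 = 1, a_4 = floor((8 + 8)/1) = 16.
  m_5 = 1*16 - 8 = 8, d_5 = (75 - 8^2)/1 = 11/1 = 11: (m_5, d_5) = (m_1, d_1) = (8, 11), so from here the quotients repeat a_1, ..., a_4; the period length is 4.
So sqrt(75) = [8; (1, 1, 1, 16)] with period length k = 4.
k is even, so the fundamental solution of x^2 - 75y^2 = 1 is (p_{k-1}, q_{k-1}) = (p_3, q_3); compute convergents through index 3.
Convergents (p_i = a_i*p_{i-1} + p_{i-2}, q_i = a_i*q_{i-1} + q_{i-2} with p_{-2}=0, p_{-1}=1, q_{-2}=1, q_{-1}=0):
  i=0: a_0=8, p_0 = 8*1 + 0 = 8, q_0 = 8*0 + 1 = 1.
  i=1: a_1=1, p_1 = 1*8 + 1 = 9, q_1 = 1*1 + 0 = 1.
  i=2: a_2=1, p_2 = 1*9 + 8 = 17, q_2 = 1*1 + 1 = 2.
  i=3: a_3=1, p_3 = 1*17 + 9 = 26, q_3 = 1*2 + 1 = 3.
Check: 26^2 - 75*3^2 = 676 - 675 = 1, so (x, y) = (26, 3) solves the equation, and by the theorem it is the least positive solution.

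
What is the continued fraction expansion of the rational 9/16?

[0; 1, 1, 3, 2]

Run the Euclidean algorithm on 9 and 16; the successive quotients are the partial quotients a_0, a_1, ... (each step inverts the fractional part left over by the previous one):
  9 = 0*16 + 9, so a_0 = 0.
  16 = 1*9 + 7, so a_1 = 1.
  9 = 1*7 + 2, so a_2 = 1.
  7 = 3*2 + 1, so a_3 = 3.
  2 = 2*1 + 0, so a_4 = 2.
The remainder reaches 0 after 5 divisions, so the expansion has 5 partial quotients, read off in order.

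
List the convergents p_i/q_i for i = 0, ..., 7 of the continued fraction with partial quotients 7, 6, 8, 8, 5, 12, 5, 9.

Using the convergent recurrence p_i = a_i*p_{i-1} + p_{i-2}, q_i = a_i*q_{i-1} + q_{i-2} with p_{-2}=0, p_{-1}=1, q_{-2}=1, q_{-1}=0:
  i=0: a_0=7, p_0 = 7*1 + 0 = 7, q_0 = 7*0 + 1 = 1.
  i=1: a_1=6, p_1 = 6*7 + 1 = 43, q_1 = 6*1 + 0 = 6.
  i=2: a_2=8, p_2 = 8*43 + 7 = 351, q_2 = 8*6 + 1 = 49.
  i=3: a_3=8, p_3 = 8*351 + 43 = 2851, q_3 = 8*49 + 6 = 398.
  i=4: a_4=5, p_4 = 5*2851 + 351 = 14606, q_4 = 5*398 + 49 = 2039.
  i=5: a_5=12, p_5 = 12*14606 + 2851 = 178123, q_5 = 12*2039 + 398 = 24866.
  i=6: a_6=5, p_6 = 5*178123 + 14606 = 905221, q_6 = 5*24866 + 2039 = 126369.
  i=7: a_7=9, p_7 = 9*905221 + 178123 = 8325112, q_7 = 9*126369 + 24866 = 1162187.

7/1, 43/6, 351/49, 2851/398, 14606/2039, 178123/24866, 905221/126369, 8325112/1162187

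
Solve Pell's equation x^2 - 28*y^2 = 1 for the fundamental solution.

(x, y) = (127, 24)

First expand sqrt(28) as a continued fraction. With x_i = (sqrt(28) + m_i)/d_i and (m_0, d_0) = (0, 1): a_0 = floor(sqrt(28)) = 5, since 5^2 = 25 <= 28 < 36 = 6^2.
Iterate m_{i+1} = d_i*a_i - m_i, d_{i+1} = (28 - m_{i+1}^2)/d_i, a_{i+1} = floor((a_0 + m_{i+1})/d_{i+1}):
  m_1 = 1*5 - 0 = 5, d_1 = (28 - 5^2)/1 = 3/1 = 3, a_1 = floor((5 + 5)/3) = 3.
  m_2 = 3*3 - 5 = 4, d_2 = (28 - 4^2)/3 = 12/3 = 4, a_2 = floor((5 + 4)/4) = 2.
  m_3 = 4*2 - 4 = 4, d_3 = (28 - 4^2)/4 = 12/4 = 3, a_3 = floor((5 + 4)/3) = 3.
  m_4 = 3*3 - 4 = 5, d_4 = (28 - 5^2)/3 = 3/3 = 1, a_4 = floor((5 + 5)/1) = 10.
  m_5 = 1*10 - 5 = 5, d_5 = (28 - 5^2)/1 = 3/1 = 3: (m_5, d_5) = (m_1, d_1) = (5, 3), so from here the quotients repeat a_1, ..., a_4; the period length is 4.
So sqrt(28) = [5; (3, 2, 3, 10)] with period length k = 4.
k is even, so the fundamental solution of x^2 - 28y^2 = 1 is (p_{k-1}, q_{k-1}) = (p_3, q_3); compute convergents through index 3.
Convergents (p_i = a_i*p_{i-1} + p_{i-2}, q_i = a_i*q_{i-1} + q_{i-2} with p_{-2}=0, p_{-1}=1, q_{-2}=1, q_{-1}=0):
  i=0: a_0=5, p_0 = 5*1 + 0 = 5, q_0 = 5*0 + 1 = 1.
  i=1: a_1=3, p_1 = 3*5 + 1 = 16, q_1 = 3*1 + 0 = 3.
  i=2: a_2=2, p_2 = 2*16 + 5 = 37, q_2 = 2*3 + 1 = 7.
  i=3: a_3=3, p_3 = 3*37 + 16 = 127, q_3 = 3*7 + 3 = 24.
Check: 127^2 - 28*24^2 = 16129 - 16128 = 1, so (x, y) = (127, 24) solves the equation, and by the theorem it is the least positive solution.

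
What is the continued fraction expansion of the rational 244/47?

[5; 5, 4, 2]

Run the Euclidean algorithm on 244 and 47; the successive quotients are the partial quotients a_0, a_1, ... (each step inverts the fractional part left over by the previous one):
  244 = 5*47 + 9, so a_0 = 5.
  47 = 5*9 + 2, so a_1 = 5.
  9 = 4*2 + 1, so a_2 = 4.
  2 = 2*1 + 0, so a_3 = 2.
The remainder reaches 0 after 4 divisions, so the expansion has 4 partial quotients, read off in order.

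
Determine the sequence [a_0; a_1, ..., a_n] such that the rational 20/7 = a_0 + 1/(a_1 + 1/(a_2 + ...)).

Run the Euclidean algorithm on 20 and 7; the successive quotients are the partial quotients a_0, a_1, ... (each step inverts the fractional part left over by the previous one):
  20 = 2*7 + 6, so a_0 = 2.
  7 = 1*6 + 1, so a_1 = 1.
  6 = 6*1 + 0, so a_2 = 6.
The remainder reaches 0 after 3 divisions, so the expansion has 3 partial quotients, read off in order.

[2; 1, 6]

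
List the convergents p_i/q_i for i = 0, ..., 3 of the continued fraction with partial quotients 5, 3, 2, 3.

Using the convergent recurrence p_i = a_i*p_{i-1} + p_{i-2}, q_i = a_i*q_{i-1} + q_{i-2} with p_{-2}=0, p_{-1}=1, q_{-2}=1, q_{-1}=0:
  i=0: a_0=5, p_0 = 5*1 + 0 = 5, q_0 = 5*0 + 1 = 1.
  i=1: a_1=3, p_1 = 3*5 + 1 = 16, q_1 = 3*1 + 0 = 3.
  i=2: a_2=2, p_2 = 2*16 + 5 = 37, q_2 = 2*3 + 1 = 7.
  i=3: a_3=3, p_3 = 3*37 + 16 = 127, q_3 = 3*7 + 3 = 24.

5/1, 16/3, 37/7, 127/24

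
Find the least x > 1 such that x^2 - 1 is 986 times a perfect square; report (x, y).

First expand sqrt(986) as a continued fraction. With x_i = (sqrt(986) + m_i)/d_i and (m_0, d_0) = (0, 1): a_0 = floor(sqrt(986)) = 31, since 31^2 = 961 <= 986 < 1024 = 32^2.
Iterate m_{i+1} = d_i*a_i - m_i, d_{i+1} = (986 - m_{i+1}^2)/d_i, a_{i+1} = floor((a_0 + m_{i+1})/d_{i+1}):
  m_1 = 1*31 - 0 = 31, d_1 = (986 - 31^2)/1 = 25/1 = 25, a_1 = floor((31 + 31)/25) = 2.
  m_2 = 25*2 - 31 = 19, d_2 = (986 - 19^2)/25 = 625/25 = 25, a_2 = floor((31 + 19)/25) = 2.
  m_3 = 25*2 - 19 = 31, d_3 = (986 - 31^2)/25 = 25/25 = 1, a_3 = floor((31 + 31)/1) = 62.
  m_4 = 1*62 - 31 = 31, d_4 = (986 - 31^2)/1 = 25/1 = 25: (m_4, d_4) = (m_1, d_1) = (31, 25), so from here the quotients repeat a_1, ..., a_3; the period length is 3.
So sqrt(986) = [31; (2, 2, 62)] with period length k = 3.
k is odd, so (p_{k-1}, q_{k-1}) only solves x^2 - 986y^2 = -1 and the fundamental solution of x^2 - 986y^2 = 1 is (p_{2k-1}, q_{2k-1}) = (p_5, q_5); compute convergents through index 5, running through the period twice.
Convergents (p_i = a_i*p_{i-1} + p_{i-2}, q_i = a_i*q_{i-1} + q_{i-2} with p_{-2}=0, p_{-1}=1, q_{-2}=1, q_{-1}=0):
  i=0: a_0=31, p_0 = 31*1 + 0 = 31, q_0 = 31*0 + 1 = 1.
  i=1: a_1=2, p_1 = 2*31 + 1 = 63, q_1 = 2*1 + 0 = 2.
  i=2: a_2=2, p_2 = 2*63 + 31 = 157, q_2 = 2*2 + 1 = 5.
  i=3: a_3=62, p_3 = 62*157 + 63 = 9797, q_3 = 62*5 + 2 = 312.
  i=4: a_4=2, p_4 = 2*9797 + 157 = 19751, q_4 = 2*312 + 5 = 629.
  i=5: a_5=2, p_5 = 2*19751 + 9797 = 49299, q_5 = 2*629 + 312 = 1570.
Indeed p_2^2 - 986*q_2^2 = 24649 - 24650 = -1, not +1.
Check: 49299^2 - 986*1570^2 = 2430391401 - 2430391400 = 1, so (x, y) = (49299, 1570) solves the equation, and by the theorem it is the least positive solution.

(x, y) = (49299, 1570)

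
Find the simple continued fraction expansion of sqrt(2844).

[53; (3, 26, 3, 106)]

Write x_i = (sqrt(2844) + m_i)/d_i with (m_0, d_0) = (0, 1). a_0 = floor(sqrt(2844)) = 53, since 53^2 = 2809 <= 2844 < 2916 = 54^2.
Iterate m_{i+1} = d_i*a_i - m_i, d_{i+1} = (2844 - m_{i+1}^2)/d_i, a_{i+1} = floor((a_0 + m_{i+1})/d_{i+1}):
  m_1 = 1*53 - 0 = 53, d_1 = (2844 - 53^2)/1 = 35/1 = 35, a_1 = floor((53 + 53)/35) = 3.
  m_2 = 35*3 - 53 = 52, d_2 = (2844 - 52^2)/35 = 140/35 = 4, a_2 = floor((53 + 52)/4) = 26.
  m_3 = 4*26 - 52 = 52, d_3 = (2844 - 52^2)/4 = 140/4 = 35, a_3 = floor((53 + 52)/35) = 3.
  m_4 = 35*3 - 52 = 53, d_4 = (2844 - 53^2)/35 = 35/35 = 1, a_4 = floor((53 + 53)/1) = 106.
  m_5 = 1*106 - 53 = 53, d_5 = (2844 - 53^2)/1 = 35/1 = 35: (m_5, d_5) = (m_1, d_1) = (53, 35), so from here the quotients repeat a_1, ..., a_4; the period length is 4.
Hence the expansion of sqrt(2844) is a_0 = 53 followed by the repeating block 3, 26, 3, 106 (period 4).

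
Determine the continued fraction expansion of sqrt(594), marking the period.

[24; (2, 1, 2, 5, 24, 5, 2, 1, 2, 48)]

Write x_i = (sqrt(594) + m_i)/d_i with (m_0, d_0) = (0, 1). a_0 = floor(sqrt(594)) = 24, since 24^2 = 576 <= 594 < 625 = 25^2.
Iterate m_{i+1} = d_i*a_i - m_i, d_{i+1} = (594 - m_{i+1}^2)/d_i, a_{i+1} = floor((a_0 + m_{i+1})/d_{i+1}):
  m_1 = 1*24 - 0 = 24, d_1 = (594 - 24^2)/1 = 18/1 = 18, a_1 = floor((24 + 24)/18) = 2.
  m_2 = 18*2 - 24 = 12, d_2 = (594 - 12^2)/18 = 450/18 = 25, a_2 = floor((24 + 12)/25) = 1.
  m_3 = 25*1 - 12 = 13, d_3 = (594 - 13^2)/25 = 425/25 = 17, a_3 = floor((24 + 13)/17) = 2.
  m_4 = 17*2 - 13 = 21, d_4 = (594 - 21^2)/17 = 153/17 = 9, a_4 = floor((24 + 21)/9) = 5.
  m_5 = 9*5 - 21 = 24, d_5 = (594 - 24^2)/9 = 18/9 = 2, a_5 = floor((24 + 24)/2) = 24.
  m_6 = 2*24 - 24 = 24, d_6 = (594 - 24^2)/2 = 18/2 = 9, a_6 = floor((24 + 24)/9) = 5.
  m_7 = 9*5 - 24 = 21, d_7 = (594 - 21^2)/9 = 153/9 = 17, a_7 = floor((24 + 21)/17) = 2.
  m_8 = 17*2 - 21 = 13, d_8 = (594 - 13^2)/17 = 425/17 = 25, a_8 = floor((24 + 13)/25) = 1.
  m_9 = 25*1 - 13 = 12, d_9 = (594 - 12^2)/25 = 450/25 = 18, a_9 = floor((24 + 12)/18) = 2.
  m_10 = 18*2 - 12 = 24, d_10 = (594 - 24^2)/18 = 18/18 = 1, a_10 = floor((24 + 24)/1) = 48.
  m_11 = 1*48 - 24 = 24, d_11 = (594 - 24^2)/1 = 18/1 = 18: (m_11, d_11) = (m_1, d_1) = (24, 18), so from here the quotients repeat a_1, ..., a_10; the period length is 10.
Hence the expansion of sqrt(594) is a_0 = 24 followed by the repeating block 2, 1, 2, 5, 24, 5, 2, 1, 2, 48 (period 10).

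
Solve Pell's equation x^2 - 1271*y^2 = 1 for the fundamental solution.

First expand sqrt(1271) as a continued fraction. With x_i = (sqrt(1271) + m_i)/d_i and (m_0, d_0) = (0, 1): a_0 = floor(sqrt(1271)) = 35, since 35^2 = 1225 <= 1271 < 1296 = 36^2.
Iterate m_{i+1} = d_i*a_i - m_i, d_{i+1} = (1271 - m_{i+1}^2)/d_i, a_{i+1} = floor((a_0 + m_{i+1})/d_{i+1}):
  m_1 = 1*35 - 0 = 35, d_1 = (1271 - 35^2)/1 = 46/1 = 46, a_1 = floor((35 + 35)/46) = 1.
  m_2 = 46*1 - 35 = 11, d_2 = (1271 - 11^2)/46 = 1150/46 = 25, a_2 = floor((35 + 11)/25) = 1.
  m_3 = 25*1 - 11 = 14, d_3 = (1271 - 14^2)/25 = 1075/25 = 43, a_3 = floor((35 + 14)/43) = 1.
  m_4 = 43*1 - 14 = 29, d_4 = (1271 - 29^2)/43 = 430/43 = 10, a_4 = floor((35 + 29)/10) = 6.
  m_5 = 10*6 - 29 = 31, d_5 = (1271 - 31^2)/10 = 310/10 = 31, a_5 = floor((35 + 31)/31) = 2.
  m_6 = 31*2 - 31 = 31, d_6 = (1271 - 31^2)/31 = 310/31 = 10, a_6 = floor((35 + 31)/10) = 6.
  m_7 = 10*6 - 31 = 29, d_7 = (1271 - 29^2)/10 = 430/10 = 43, a_7 = floor((35 + 29)/43) = 1.
  m_8 = 43*1 - 29 = 14, d_8 = (1271 - 14^2)/43 = 1075/43 = 25, a_8 = floor((35 + 14)/25) = 1.
  m_9 = 25*1 - 14 = 11, d_9 = (1271 - 11^2)/25 = 1150/25 = 46, a_9 = floor((35 + 11)/46) = 1.
  m_10 = 46*1 - 11 = 35, d_10 = (1271 - 35^2)/46 = 46/46 = 1, a_10 = floor((35 + 35)/1) = 70.
  m_11 = 1*70 - 35 = 35, d_11 = (1271 - 35^2)/1 = 46/1 = 46: (m_11, d_11) = (m_1, d_1) = (35, 46), so from here the quotients repeat a_1, ..., a_10; the period length is 10.
So sqrt(1271) = [35; (1, 1, 1, 6, 2, 6, 1, 1, 1, 70)] with period length k = 10.
k is even, so the fundamental solution of x^2 - 1271y^2 = 1 is (p_{k-1}, q_{k-1}) = (p_9, q_9); compute convergents through index 9.
Convergents (p_i = a_i*p_{i-1} + p_{i-2}, q_i = a_i*q_{i-1} + q_{i-2} with p_{-2}=0, p_{-1}=1, q_{-2}=1, q_{-1}=0):
  i=0: a_0=35, p_0 = 35*1 + 0 = 35, q_0 = 35*0 + 1 = 1.
  i=1: a_1=1, p_1 = 1*35 + 1 = 36, q_1 = 1*1 + 0 = 1.
  i=2: a_2=1, p_2 = 1*36 + 35 = 71, q_2 = 1*1 + 1 = 2.
  i=3: a_3=1, p_3 = 1*71 + 36 = 107, q_3 = 1*2 + 1 = 3.
  i=4: a_4=6, p_4 = 6*107 + 71 = 713, q_4 = 6*3 + 2 = 20.
  i=5: a_5=2, p_5 = 2*713 + 107 = 1533, q_5 = 2*20 + 3 = 43.
  i=6: a_6=6, p_6 = 6*1533 + 713 = 9911, q_6 = 6*43 + 20 = 278.
  i=7: a_7=1, p_7 = 1*9911 + 1533 = 11444, q_7 = 1*278 + 43 = 321.
  i=8: a_8=1, p_8 = 1*11444 + 9911 = 21355, q_8 = 1*321 + 278 = 599.
  i=9: a_9=1, p_9 = 1*21355 + 11444 = 32799, q_9 = 1*599 + 321 = 920.
Check: 32799^2 - 1271*920^2 = 1075774401 - 1075774400 = 1, so (x, y) = (32799, 920) solves the equation, and by the theorem it is the least positive solution.

(x, y) = (32799, 920)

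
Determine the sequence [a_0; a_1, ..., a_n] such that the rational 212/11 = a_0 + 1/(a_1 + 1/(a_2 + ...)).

Run the Euclidean algorithm on 212 and 11; the successive quotients are the partial quotients a_0, a_1, ... (each step inverts the fractional part left over by the previous one):
  212 = 19*11 + 3, so a_0 = 19.
  11 = 3*3 + 2, so a_1 = 3.
  3 = 1*2 + 1, so a_2 = 1.
  2 = 2*1 + 0, so a_3 = 2.
The remainder reaches 0 after 4 divisions, so the expansion has 4 partial quotients, read off in order.

[19; 3, 1, 2]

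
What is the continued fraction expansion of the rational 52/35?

Run the Euclidean algorithm on 52 and 35; the successive quotients are the partial quotients a_0, a_1, ... (each step inverts the fractional part left over by the previous one):
  52 = 1*35 + 17, so a_0 = 1.
  35 = 2*17 + 1, so a_1 = 2.
  17 = 17*1 + 0, so a_2 = 17.
The remainder reaches 0 after 3 divisions, so the expansion has 3 partial quotients, read off in order.

[1; 2, 17]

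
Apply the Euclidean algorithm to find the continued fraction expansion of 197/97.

Run the Euclidean algorithm on 197 and 97; the successive quotients are the partial quotients a_0, a_1, ... (each step inverts the fractional part left over by the previous one):
  197 = 2*97 + 3, so a_0 = 2.
  97 = 32*3 + 1, so a_1 = 32.
  3 = 3*1 + 0, so a_2 = 3.
The remainder reaches 0 after 3 divisions, so the expansion has 3 partial quotients, read off in order.

[2; 32, 3]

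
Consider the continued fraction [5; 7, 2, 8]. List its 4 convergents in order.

Using the convergent recurrence p_i = a_i*p_{i-1} + p_{i-2}, q_i = a_i*q_{i-1} + q_{i-2} with p_{-2}=0, p_{-1}=1, q_{-2}=1, q_{-1}=0:
  i=0: a_0=5, p_0 = 5*1 + 0 = 5, q_0 = 5*0 + 1 = 1.
  i=1: a_1=7, p_1 = 7*5 + 1 = 36, q_1 = 7*1 + 0 = 7.
  i=2: a_2=2, p_2 = 2*36 + 5 = 77, q_2 = 2*7 + 1 = 15.
  i=3: a_3=8, p_3 = 8*77 + 36 = 652, q_3 = 8*15 + 7 = 127.

5/1, 36/7, 77/15, 652/127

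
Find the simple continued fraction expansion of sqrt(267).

[16; (2, 1, 15, 1, 2, 32)]

Write x_i = (sqrt(267) + m_i)/d_i with (m_0, d_0) = (0, 1). a_0 = floor(sqrt(267)) = 16, since 16^2 = 256 <= 267 < 289 = 17^2.
Iterate m_{i+1} = d_i*a_i - m_i, d_{i+1} = (267 - m_{i+1}^2)/d_i, a_{i+1} = floor((a_0 + m_{i+1})/d_{i+1}):
  m_1 = 1*16 - 0 = 16, d_1 = (267 - 16^2)/1 = 11/1 = 11, a_1 = floor((16 + 16)/11) = 2.
  m_2 = 11*2 - 16 = 6, d_2 = (267 - 6^2)/11 = 231/11 = 21, a_2 = floor((16 + 6)/21) = 1.
  m_3 = 21*1 - 6 = 15, d_3 = (267 - 15^2)/21 = 42/21 = 2, a_3 = floor((16 + 15)/2) = 15.
  m_4 = 2*15 - 15 = 15, d_4 = (267 - 15^2)/2 = 42/2 = 21, a_4 = floor((16 + 15)/21) = 1.
  m_5 = 21*1 - 15 = 6, d_5 = (267 - 6^2)/21 = 231/21 = 11, a_5 = floor((16 + 6)/11) = 2.
  m_6 = 11*2 - 6 = 16, d_6 = (267 - 16^2)/11 = 11/11 = 1, a_6 = floor((16 + 16)/1) = 32.
  m_7 = 1*32 - 16 = 16, d_7 = (267 - 16^2)/1 = 11/1 = 11: (m_7, d_7) = (m_1, d_1) = (16, 11), so from here the quotients repeat a_1, ..., a_6; the period length is 6.
Hence the expansion of sqrt(267) is a_0 = 16 followed by the repeating block 2, 1, 15, 1, 2, 32 (period 6).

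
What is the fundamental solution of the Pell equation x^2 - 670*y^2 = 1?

(x, y) = (5791211, 223734)

First expand sqrt(670) as a continued fraction. With x_i = (sqrt(670) + m_i)/d_i and (m_0, d_0) = (0, 1): a_0 = floor(sqrt(670)) = 25, since 25^2 = 625 <= 670 < 676 = 26^2.
Iterate m_{i+1} = d_i*a_i - m_i, d_{i+1} = (670 - m_{i+1}^2)/d_i, a_{i+1} = floor((a_0 + m_{i+1})/d_{i+1}):
  m_1 = 1*25 - 0 = 25, d_1 = (670 - 25^2)/1 = 45/1 = 45, a_1 = floor((25 + 25)/45) = 1.
  m_2 = 45*1 - 25 = 20, d_2 = (670 - 20^2)/45 = 270/45 = 6, a_2 = floor((25 + 20)/6) = 7.
  m_3 = 6*7 - 20 = 22, d_3 = (670 - 22^2)/6 = 186/6 = 31, a_3 = floor((25 + 22)/31) = 1.
  m_4 = 31*1 - 22 = 9, d_4 = (670 - 9^2)/31 = 589/31 = 19, a_4 = floor((25 + 9)/19) = 1.
  m_5 = 19*1 - 9 = 10, d_5 = (670 - 10^2)/19 = 570/19 = 30, a_5 = floor((25 + 10)/30) = 1.
  m_6 = 30*1 - 10 = 20, d_6 = (670 - 20^2)/30 = 270/30 = 9, a_6 = floor((25 + 20)/9) = 5.
  m_7 = 9*5 - 20 = 25, d_7 = (670 - 25^2)/9 = 45/9 = 5, a_7 = floor((25 + 25)/5) = 10.
  m_8 = 5*10 - 25 = 25, d_8 = (670 - 25^2)/5 = 45/5 = 9, a_8 = floor((25 + 25)/9) = 5.
  m_9 = 9*5 - 25 = 20, d_9 = (670 - 20^2)/9 = 270/9 = 30, a_9 = floor((25 + 20)/30) = 1.
  m_10 = 30*1 - 20 = 10, d_10 = (670 - 10^2)/30 = 570/30 = 19, a_10 = floor((25 + 10)/19) = 1.
  m_11 = 19*1 - 10 = 9, d_11 = (670 - 9^2)/19 = 589/19 = 31, a_11 = floor((25 + 9)/31) = 1.
  m_12 = 31*1 - 9 = 22, d_12 = (670 - 22^2)/31 = 186/31 = 6, a_12 = floor((25 + 22)/6) = 7.
  m_13 = 6*7 - 22 = 20, d_13 = (670 - 20^2)/6 = 270/6 = 45, a_13 = floor((25 + 20)/45) = 1.
  m_14 = 45*1 - 20 = 25, d_14 = (670 - 25^2)/45 = 45/45 = 1, a_14 = floor((25 + 25)/1) = 50.
  m_15 = 1*50 - 25 = 25, d_15 = (670 - 25^2)/1 = 45/1 = 45: (m_15, d_15) = (m_1, d_1) = (25, 45), so from here the quotients repeat a_1, ..., a_14; the period length is 14.
So sqrt(670) = [25; (1, 7, 1, 1, 1, 5, 10, 5, 1, 1, 1, 7, 1, 50)] with period length k = 14.
k is even, so the fundamental solution of x^2 - 670y^2 = 1 is (p_{k-1}, q_{k-1}) = (p_13, q_13); compute convergents through index 13.
Convergents (p_i = a_i*p_{i-1} + p_{i-2}, q_i = a_i*q_{i-1} + q_{i-2} with p_{-2}=0, p_{-1}=1, q_{-2}=1, q_{-1}=0):
  i=0: a_0=25, p_0 = 25*1 + 0 = 25, q_0 = 25*0 + 1 = 1.
  i=1: a_1=1, p_1 = 1*25 + 1 = 26, q_1 = 1*1 + 0 = 1.
  i=2: a_2=7, p_2 = 7*26 + 25 = 207, q_2 = 7*1 + 1 = 8.
  i=3: a_3=1, p_3 = 1*207 + 26 = 233, q_3 = 1*8 + 1 = 9.
  i=4: a_4=1, p_4 = 1*233 + 207 = 440, q_4 = 1*9 + 8 = 17.
  i=5: a_5=1, p_5 = 1*440 + 233 = 673, q_5 = 1*17 + 9 = 26.
  i=6: a_6=5, p_6 = 5*673 + 440 = 3805, q_6 = 5*26 + 17 = 147.
  i=7: a_7=10, p_7 = 10*3805 + 673 = 38723, q_7 = 10*147 + 26 = 1496.
  i=8: a_8=5, p_8 = 5*38723 + 3805 = 197420, q_8 = 5*1496 + 147 = 7627.
  i=9: a_9=1, p_9 = 1*197420 + 38723 = 236143, q_9 = 1*7627 + 1496 = 9123.
  i=10: a_10=1, p_10 = 1*236143 + 197420 = 433563, q_10 = 1*9123 + 7627 = 16750.
  i=11: a_11=1, p_11 = 1*433563 + 236143 = 669706, q_11 = 1*16750 + 9123 = 25873.
  i=12: a_12=7, p_12 = 7*669706 + 433563 = 5121505, q_12 = 7*25873 + 16750 = 197861.
  i=13: a_13=1, p_13 = 1*5121505 + 669706 = 5791211, q_13 = 1*197861 + 25873 = 223734.
Check: 5791211^2 - 670*223734^2 = 33538124846521 - 33538124846520 = 1, so (x, y) = (5791211, 223734) solves the equation, and by the theorem it is the least positive solution.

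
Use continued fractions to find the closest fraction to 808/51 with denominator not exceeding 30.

301/19

Expand x = 808/51 as a continued fraction with the Euclidean algorithm:
  808 = 15*51 + 43, so a_0 = 15.
  51 = 1*43 + 8, so a_1 = 1.
  43 = 5*8 + 3, so a_2 = 5.
  8 = 2*3 + 2, so a_3 = 2.
  3 = 1*2 + 1, so a_4 = 1.
  2 = 2*1 + 0, so a_5 = 2.
so x = [15; 1, 5, 2, 1, 2].
Convergents (p_i = a_i*p_{i-1} + p_{i-2}, q_i = a_i*q_{i-1} + q_{i-2} with p_{-2}=0, p_{-1}=1, q_{-2}=1, q_{-1}=0), until the denominator exceeds 30:
  i=0: a_0=15, p_0 = 15*1 + 0 = 15, q_0 = 15*0 + 1 = 1.
  i=1: a_1=1, p_1 = 1*15 + 1 = 16, q_1 = 1*1 + 0 = 1.
  i=2: a_2=5, p_2 = 5*16 + 15 = 95, q_2 = 5*1 + 1 = 6.
  i=3: a_3=2, p_3 = 2*95 + 16 = 206, q_3 = 2*6 + 1 = 13.
  i=4: a_4=1, p_4 = 1*206 + 95 = 301, q_4 = 1*13 + 6 = 19.
  i=5: a_5=2, p_5 = 2*301 + 206 = 808, q_5 = 2*19 + 13 = 51.
q_5 = 51 > 30, so the last convergent with denominator <= 30 is p_4/q_4 = 301/19.
The closest fraction with denominator <= 30 is either p_4/q_4 or the intermediate fraction (k*p_4 + p_3)/(k*q_4 + q_3) with the largest k >= 1 whose denominator stays <= 30; these approach x as k grows, and every other convergent or intermediate fraction in range is farther away.
Largest k: floor((30 - q_3)/q_4) = floor((30 - 13)/19) = 0.
Since k = 0, no intermediate fraction beyond p_4/q_4 has denominator <= 30, so the convergent 301/19 is the closest (its error is |808*19 - 301*51|/(51*19) = 1/969).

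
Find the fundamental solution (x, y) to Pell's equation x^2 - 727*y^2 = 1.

(x, y) = (728, 27)

First expand sqrt(727) as a continued fraction. With x_i = (sqrt(727) + m_i)/d_i and (m_0, d_0) = (0, 1): a_0 = floor(sqrt(727)) = 26, since 26^2 = 676 <= 727 < 729 = 27^2.
Iterate m_{i+1} = d_i*a_i - m_i, d_{i+1} = (727 - m_{i+1}^2)/d_i, a_{i+1} = floor((a_0 + m_{i+1})/d_{i+1}):
  m_1 = 1*26 - 0 = 26, d_1 = (727 - 26^2)/1 = 51/1 = 51, a_1 = floor((26 + 26)/51) = 1.
  m_2 = 51*1 - 26 = 25, d_2 = (727 - 25^2)/51 = 102/51 = 2, a_2 = floor((26 + 25)/2) = 25.
  m_3 = 2*25 - 25 = 25, d_3 = (727 - 25^2)/2 = 102/2 = 51, a_3 = floor((26 + 25)/51) = 1.
  m_4 = 51*1 - 25 = 26, d_4 = (727 - 26^2)/51 = 51/51 = 1, a_4 = floor((26 + 26)/1) = 52.
  m_5 = 1*52 - 26 = 26, d_5 = (727 - 26^2)/1 = 51/1 = 51: (m_5, d_5) = (m_1, d_1) = (26, 51), so from here the quotients repeat a_1, ..., a_4; the period length is 4.
So sqrt(727) = [26; (1, 25, 1, 52)] with period length k = 4.
k is even, so the fundamental solution of x^2 - 727y^2 = 1 is (p_{k-1}, q_{k-1}) = (p_3, q_3); compute convergents through index 3.
Convergents (p_i = a_i*p_{i-1} + p_{i-2}, q_i = a_i*q_{i-1} + q_{i-2} with p_{-2}=0, p_{-1}=1, q_{-2}=1, q_{-1}=0):
  i=0: a_0=26, p_0 = 26*1 + 0 = 26, q_0 = 26*0 + 1 = 1.
  i=1: a_1=1, p_1 = 1*26 + 1 = 27, q_1 = 1*1 + 0 = 1.
  i=2: a_2=25, p_2 = 25*27 + 26 = 701, q_2 = 25*1 + 1 = 26.
  i=3: a_3=1, p_3 = 1*701 + 27 = 728, q_3 = 1*26 + 1 = 27.
Check: 728^2 - 727*27^2 = 529984 - 529983 = 1, so (x, y) = (728, 27) solves the equation, and by the theorem it is the least positive solution.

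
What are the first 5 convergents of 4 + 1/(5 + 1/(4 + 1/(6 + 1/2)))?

Using the convergent recurrence p_i = a_i*p_{i-1} + p_{i-2}, q_i = a_i*q_{i-1} + q_{i-2} with p_{-2}=0, p_{-1}=1, q_{-2}=1, q_{-1}=0:
  i=0: a_0=4, p_0 = 4*1 + 0 = 4, q_0 = 4*0 + 1 = 1.
  i=1: a_1=5, p_1 = 5*4 + 1 = 21, q_1 = 5*1 + 0 = 5.
  i=2: a_2=4, p_2 = 4*21 + 4 = 88, q_2 = 4*5 + 1 = 21.
  i=3: a_3=6, p_3 = 6*88 + 21 = 549, q_3 = 6*21 + 5 = 131.
  i=4: a_4=2, p_4 = 2*549 + 88 = 1186, q_4 = 2*131 + 21 = 283.

4/1, 21/5, 88/21, 549/131, 1186/283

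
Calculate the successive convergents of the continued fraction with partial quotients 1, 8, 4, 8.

1/1, 9/8, 37/33, 305/272

Using the convergent recurrence p_i = a_i*p_{i-1} + p_{i-2}, q_i = a_i*q_{i-1} + q_{i-2} with p_{-2}=0, p_{-1}=1, q_{-2}=1, q_{-1}=0:
  i=0: a_0=1, p_0 = 1*1 + 0 = 1, q_0 = 1*0 + 1 = 1.
  i=1: a_1=8, p_1 = 8*1 + 1 = 9, q_1 = 8*1 + 0 = 8.
  i=2: a_2=4, p_2 = 4*9 + 1 = 37, q_2 = 4*8 + 1 = 33.
  i=3: a_3=8, p_3 = 8*37 + 9 = 305, q_3 = 8*33 + 8 = 272.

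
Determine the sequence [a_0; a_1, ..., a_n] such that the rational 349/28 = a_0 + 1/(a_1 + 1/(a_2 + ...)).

Run the Euclidean algorithm on 349 and 28; the successive quotients are the partial quotients a_0, a_1, ... (each step inverts the fractional part left over by the previous one):
  349 = 12*28 + 13, so a_0 = 12.
  28 = 2*13 + 2, so a_1 = 2.
  13 = 6*2 + 1, so a_2 = 6.
  2 = 2*1 + 0, so a_3 = 2.
The remainder reaches 0 after 4 divisions, so the expansion has 4 partial quotients, read off in order.

[12; 2, 6, 2]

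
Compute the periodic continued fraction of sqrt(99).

Write x_i = (sqrt(99) + m_i)/d_i with (m_0, d_0) = (0, 1). a_0 = floor(sqrt(99)) = 9, since 9^2 = 81 <= 99 < 100 = 10^2.
Iterate m_{i+1} = d_i*a_i - m_i, d_{i+1} = (99 - m_{i+1}^2)/d_i, a_{i+1} = floor((a_0 + m_{i+1})/d_{i+1}):
  m_1 = 1*9 - 0 = 9, d_1 = (99 - 9^2)/1 = 18/1 = 18, a_1 = floor((9 + 9)/18) = 1.
  m_2 = 18*1 - 9 = 9, d_2 = (99 - 9^2)/18 = 18/18 = 1, a_2 = floor((9 + 9)/1) = 18.
  m_3 = 1*18 - 9 = 9, d_3 = (99 - 9^2)/1 = 18/1 = 18: (m_3, d_3) = (m_1, d_1) = (9, 18), so from here the quotients repeat a_1, a_2; the period length is 2.
Hence the expansion of sqrt(99) is a_0 = 9 followed by the repeating block 1, 18 (period 2).

[9; (1, 18)]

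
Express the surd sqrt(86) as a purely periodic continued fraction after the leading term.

[9; (3, 1, 1, 1, 8, 1, 1, 1, 3, 18)]

Write x_i = (sqrt(86) + m_i)/d_i with (m_0, d_0) = (0, 1). a_0 = floor(sqrt(86)) = 9, since 9^2 = 81 <= 86 < 100 = 10^2.
Iterate m_{i+1} = d_i*a_i - m_i, d_{i+1} = (86 - m_{i+1}^2)/d_i, a_{i+1} = floor((a_0 + m_{i+1})/d_{i+1}):
  m_1 = 1*9 - 0 = 9, d_1 = (86 - 9^2)/1 = 5/1 = 5, a_1 = floor((9 + 9)/5) = 3.
  m_2 = 5*3 - 9 = 6, d_2 = (86 - 6^2)/5 = 50/5 = 10, a_2 = floor((9 + 6)/10) = 1.
  m_3 = 10*1 - 6 = 4, d_3 = (86 - 4^2)/10 = 70/10 = 7, a_3 = floor((9 + 4)/7) = 1.
  m_4 = 7*1 - 4 = 3, d_4 = (86 - 3^2)/7 = 77/7 = 11, a_4 = floor((9 + 3)/11) = 1.
  m_5 = 11*1 - 3 = 8, d_5 = (86 - 8^2)/11 = 22/11 = 2, a_5 = floor((9 + 8)/2) = 8.
  m_6 = 2*8 - 8 = 8, d_6 = (86 - 8^2)/2 = 22/2 = 11, a_6 = floor((9 + 8)/11) = 1.
  m_7 = 11*1 - 8 = 3, d_7 = (86 - 3^2)/11 = 77/11 = 7, a_7 = floor((9 + 3)/7) = 1.
  m_8 = 7*1 - 3 = 4, d_8 = (86 - 4^2)/7 = 70/7 = 10, a_8 = floor((9 + 4)/10) = 1.
  m_9 = 10*1 - 4 = 6, d_9 = (86 - 6^2)/10 = 50/10 = 5, a_9 = floor((9 + 6)/5) = 3.
  m_10 = 5*3 - 6 = 9, d_10 = (86 - 9^2)/5 = 5/5 = 1, a_10 = floor((9 + 9)/1) = 18.
  m_11 = 1*18 - 9 = 9, d_11 = (86 - 9^2)/1 = 5/1 = 5: (m_11, d_11) = (m_1, d_1) = (9, 5), so from here the quotients repeat a_1, ..., a_10; the period length is 10.
Hence the expansion of sqrt(86) is a_0 = 9 followed by the repeating block 3, 1, 1, 1, 8, 1, 1, 1, 3, 18 (period 10).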